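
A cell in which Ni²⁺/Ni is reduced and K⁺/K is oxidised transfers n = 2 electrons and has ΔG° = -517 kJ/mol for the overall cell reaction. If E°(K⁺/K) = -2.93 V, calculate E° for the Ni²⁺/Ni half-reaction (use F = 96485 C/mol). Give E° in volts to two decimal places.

E°cell = −ΔG°/(nF) = −(-517×10³)/((2)(96485)) = +2.679 V.
Since Ni²⁺/Ni is the cathode and K⁺/K the anode, E°cell = E°(Ni²⁺/Ni) − E°(K⁺/K).
So E°(Ni²⁺/Ni) = E°cell + E°(K⁺/K) = +2.679 + (-2.93) = -0.25 V.

-0.25 V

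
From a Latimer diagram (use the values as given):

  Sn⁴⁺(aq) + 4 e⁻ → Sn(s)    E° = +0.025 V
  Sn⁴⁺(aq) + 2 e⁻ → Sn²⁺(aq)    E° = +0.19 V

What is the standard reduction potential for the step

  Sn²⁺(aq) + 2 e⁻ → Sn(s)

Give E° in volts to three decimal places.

Sequential free energies add, so n₃E°₃ = n₁E°₁ + n₂E°₂.
With n₃ = 4, and the known step contributing 2×(+0.19) V, the unknown satisfies 2·E° = 4×(+0.025) − 2×(+0.19) = -0.280.
E° = -0.280 / 2 = -0.140 V.

-0.140 V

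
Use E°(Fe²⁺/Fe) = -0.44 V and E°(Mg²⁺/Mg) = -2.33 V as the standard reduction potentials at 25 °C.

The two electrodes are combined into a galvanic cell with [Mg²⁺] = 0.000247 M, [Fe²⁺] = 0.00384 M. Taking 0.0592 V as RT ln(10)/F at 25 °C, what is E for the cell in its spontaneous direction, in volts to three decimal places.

+1.925 V

Fe²⁺/Fe is the cathode (higher E°), Mg²⁺/Mg the anode: E°cell = -0.44 − (-2.33) = +1.89 V, n = 2.
Overall: Fe²⁺(aq) + Mg(s) → Fe(s) + Mg²⁺(aq)
Q = [Mg²⁺] / ([Fe²⁺]); log Q = -1.192.
E = E° − (0.0592/n) log Q = +1.89 − (0.0592/2)(-1.192) = +1.925 V.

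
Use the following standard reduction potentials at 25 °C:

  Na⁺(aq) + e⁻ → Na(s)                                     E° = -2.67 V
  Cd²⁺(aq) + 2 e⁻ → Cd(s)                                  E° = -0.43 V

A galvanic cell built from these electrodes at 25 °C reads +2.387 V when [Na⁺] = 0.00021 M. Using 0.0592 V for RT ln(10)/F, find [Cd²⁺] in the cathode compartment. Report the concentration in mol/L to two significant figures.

Cd²⁺/Cd is the cathode, Na⁺/Na the anode: E°cell = +2.24 V, n = 2.
Overall reaction: Cd²⁺(aq) + 2 Na(s) → Cd(s) + 2 Na⁺(aq); Q = [Na⁺]^2/[Cd²⁺]^1.
From E = E° − (0.0592/n) log Q: log Q = (E° − E)·n/0.0592 = (+2.24 − (+2.387))·2/0.0592 = -4.9662.
So 1·log[Cd²⁺] = 2·log(0.00021) − log Q = -7.3556 − (-4.9662) = -2.3894; [Cd²⁺] = 10^(-2.3894) ≈ 0.0041 M.

0.0041 M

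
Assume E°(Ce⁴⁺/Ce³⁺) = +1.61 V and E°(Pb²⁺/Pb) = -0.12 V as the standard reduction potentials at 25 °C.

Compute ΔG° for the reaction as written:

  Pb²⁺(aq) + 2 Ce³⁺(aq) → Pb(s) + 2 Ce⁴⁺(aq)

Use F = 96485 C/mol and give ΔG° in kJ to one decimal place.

+333.8 kJ

As written, Pb²⁺/Pb is reduced (cathode) and Ce⁴⁺/Ce³⁺ is oxidised (anode), so E°cell = (-0.12) − (+1.61) = -1.73 V.
Balancing electrons gives n = 2.
ΔG° = −nFE° = −(2)(96485)(-1.73) = 333,838 J = +333.8 kJ.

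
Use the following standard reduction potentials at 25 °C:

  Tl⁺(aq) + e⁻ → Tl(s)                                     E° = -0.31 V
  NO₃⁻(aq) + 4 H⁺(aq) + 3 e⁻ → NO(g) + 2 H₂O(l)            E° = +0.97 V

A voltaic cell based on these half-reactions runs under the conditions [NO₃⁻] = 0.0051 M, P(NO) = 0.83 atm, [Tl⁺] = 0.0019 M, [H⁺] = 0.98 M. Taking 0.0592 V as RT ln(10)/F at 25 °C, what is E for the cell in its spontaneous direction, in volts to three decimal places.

+1.397 V

NO₃⁻/NO is the cathode (higher E°), Tl⁺/Tl the anode: E°cell = +0.97 − (-0.31) = +1.28 V, n = 3.
Overall: NO₃⁻(aq) + 4 H⁺(aq) + 3 Tl(s) → NO(g) + 2 H₂O(l) + 3 Tl⁺(aq)
Q = P(NO)·[Tl⁺]^3 / ([NO₃⁻]·[H⁺]^4); log Q = -5.917.
E = E° − (0.0592/n) log Q = +1.28 − (0.0592/3)(-5.917) = +1.397 V.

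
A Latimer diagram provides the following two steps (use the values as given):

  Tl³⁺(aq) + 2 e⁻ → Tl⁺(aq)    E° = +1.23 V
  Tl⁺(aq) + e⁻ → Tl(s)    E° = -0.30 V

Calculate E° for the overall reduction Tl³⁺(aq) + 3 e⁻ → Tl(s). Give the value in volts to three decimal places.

Since ΔG° = −nFE° is additive over sequential reductions, n₃E°₃ = n₁E°₁ + n₂E°₂.
E°₃ = (2×+1.23 + 1×-0.30) / 3 = (+2.160) / 3 = +0.720 V.

+0.720 V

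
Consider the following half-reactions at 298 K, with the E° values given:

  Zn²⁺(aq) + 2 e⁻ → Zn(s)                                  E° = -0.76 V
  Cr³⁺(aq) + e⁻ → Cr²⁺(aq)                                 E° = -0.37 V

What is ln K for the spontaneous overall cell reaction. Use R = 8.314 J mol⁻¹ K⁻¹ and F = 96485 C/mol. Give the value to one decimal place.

30.4

Cathode: Cr³⁺/Cr²⁺; anode: Zn²⁺/Zn. E°cell = (-0.37) − (-0.76) = +0.39 V, with n = 2.
ΔG° = −nFE° = −RT ln K, so ln K = nFE°/(RT) = (2)(96485)(+0.39) / ((8.314)(298)) = 30.376.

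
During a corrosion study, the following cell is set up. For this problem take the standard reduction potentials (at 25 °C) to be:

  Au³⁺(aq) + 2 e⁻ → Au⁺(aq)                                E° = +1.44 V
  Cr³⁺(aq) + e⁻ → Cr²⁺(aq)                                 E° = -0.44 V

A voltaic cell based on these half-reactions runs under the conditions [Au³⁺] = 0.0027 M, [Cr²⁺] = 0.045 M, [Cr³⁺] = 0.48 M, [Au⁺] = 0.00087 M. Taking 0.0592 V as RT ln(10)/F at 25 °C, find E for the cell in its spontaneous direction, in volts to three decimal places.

Au³⁺/Au⁺ is the cathode (higher E°), Cr³⁺/Cr²⁺ the anode: E°cell = +1.44 − (-0.44) = +1.88 V, n = 2.
Overall: Au³⁺(aq) + 2 Cr²⁺(aq) → Au⁺(aq) + 2 Cr³⁺(aq)
Q = [Au⁺]·[Cr³⁺]^2 / ([Au³⁺]·[Cr²⁺]^2); log Q = 1.564.
E = E° − (0.0592/n) log Q = +1.88 − (0.0592/2)(1.564) = +1.834 V.

+1.834 V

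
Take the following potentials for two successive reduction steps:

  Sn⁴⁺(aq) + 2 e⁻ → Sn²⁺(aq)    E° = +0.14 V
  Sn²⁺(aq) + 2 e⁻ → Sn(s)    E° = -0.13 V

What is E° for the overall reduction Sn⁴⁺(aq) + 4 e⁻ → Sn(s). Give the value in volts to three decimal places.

+0.005 V

Standard free energies of sequential steps add: ΔG°₃ = ΔG°₁ + ΔG°₂, so n₃E°₃ = n₁E°₁ + n₂E°₂.
E°₃ = (2×+0.14 + 2×-0.13) / 4 = (+0.020) / 4 = +0.005 V.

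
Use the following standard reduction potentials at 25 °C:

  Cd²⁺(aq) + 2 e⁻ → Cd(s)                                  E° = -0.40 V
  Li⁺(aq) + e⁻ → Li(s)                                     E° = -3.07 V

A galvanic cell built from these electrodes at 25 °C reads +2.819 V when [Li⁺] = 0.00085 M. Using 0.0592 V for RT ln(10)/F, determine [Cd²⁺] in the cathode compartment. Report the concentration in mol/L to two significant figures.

Cd²⁺/Cd is the cathode, Li⁺/Li the anode: E°cell = +2.67 V, n = 2.
Overall reaction: Cd²⁺(aq) + 2 Li(s) → Cd(s) + 2 Li⁺(aq); Q = [Li⁺]^2/[Cd²⁺]^1.
From E = E° − (0.0592/n) log Q: log Q = (E° − E)·n/0.0592 = (+2.67 − (+2.819))·2/0.0592 = -5.0338.
So 1·log[Cd²⁺] = 2·log(0.00085) − log Q = -6.1412 − (-5.0338) = -1.1074; [Cd²⁺] = 10^(-1.1074) ≈ 0.078 M.

0.078 M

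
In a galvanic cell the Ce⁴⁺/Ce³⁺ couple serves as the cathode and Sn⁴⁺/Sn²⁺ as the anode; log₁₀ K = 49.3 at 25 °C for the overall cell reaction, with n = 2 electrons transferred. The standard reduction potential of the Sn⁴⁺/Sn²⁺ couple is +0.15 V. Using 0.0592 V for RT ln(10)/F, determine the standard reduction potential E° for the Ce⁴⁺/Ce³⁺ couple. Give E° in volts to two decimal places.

+1.61 V

E°cell = (0.0592/n)·log K = (0.0592/2)(49.3) = +1.459 V.
Since Ce⁴⁺/Ce³⁺ is the cathode and Sn⁴⁺/Sn²⁺ the anode, E°cell = E°(Ce⁴⁺/Ce³⁺) − E°(Sn⁴⁺/Sn²⁺).
So E°(Ce⁴⁺/Ce³⁺) = E°cell + E°(Sn⁴⁺/Sn²⁺) = +1.459 + (+0.15) = +1.61 V.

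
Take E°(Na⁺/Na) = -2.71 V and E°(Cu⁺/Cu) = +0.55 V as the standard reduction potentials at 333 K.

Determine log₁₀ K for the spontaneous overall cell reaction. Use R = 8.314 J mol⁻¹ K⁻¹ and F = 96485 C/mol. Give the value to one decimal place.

49.3

Cathode: Cu⁺/Cu; anode: Na⁺/Na. E°cell = (+0.55) − (-2.71) = +3.26 V, with n = 1.
ΔG° = −nFE° = −RT ln K, so ln K = nFE°/(RT) = (1)(96485)(+3.26) / ((8.314)(333)) = 113.612.
log₁₀ K = 113.612 / ln 10 = 49.3.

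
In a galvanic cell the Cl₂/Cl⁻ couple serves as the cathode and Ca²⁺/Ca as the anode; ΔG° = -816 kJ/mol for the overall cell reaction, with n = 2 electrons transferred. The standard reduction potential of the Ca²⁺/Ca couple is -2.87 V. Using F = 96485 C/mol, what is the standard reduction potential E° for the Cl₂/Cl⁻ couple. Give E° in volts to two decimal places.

+1.36 V

E°cell = −ΔG°/(nF) = −(-816×10³)/((2)(96485)) = +4.229 V.
Since Cl₂/Cl⁻ is the cathode and Ca²⁺/Ca the anode, E°cell = E°(Cl₂/Cl⁻) − E°(Ca²⁺/Ca).
So E°(Cl₂/Cl⁻) = E°cell + E°(Ca²⁺/Ca) = +4.229 + (-2.87) = +1.36 V.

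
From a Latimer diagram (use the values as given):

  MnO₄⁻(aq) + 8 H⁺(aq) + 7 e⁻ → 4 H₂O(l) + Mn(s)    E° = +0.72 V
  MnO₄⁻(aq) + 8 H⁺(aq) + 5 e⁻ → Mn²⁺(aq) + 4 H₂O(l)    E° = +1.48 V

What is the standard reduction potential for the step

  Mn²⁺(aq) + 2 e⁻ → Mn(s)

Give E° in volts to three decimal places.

Sequential free energies add, so n₃E°₃ = n₁E°₁ + n₂E°₂.
With n₃ = 7, and the known step contributing 5×(+1.48) V, the unknown satisfies 2·E° = 7×(+0.72) − 5×(+1.48) = -2.360.
E° = -2.360 / 2 = -1.180 V.

-1.180 V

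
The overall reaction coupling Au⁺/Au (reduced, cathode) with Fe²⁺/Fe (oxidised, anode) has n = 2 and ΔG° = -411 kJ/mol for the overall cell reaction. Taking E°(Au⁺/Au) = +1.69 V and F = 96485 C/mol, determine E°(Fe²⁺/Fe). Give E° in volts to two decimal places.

E°cell = −ΔG°/(nF) = −(-411×10³)/((2)(96485)) = +2.130 V.
Since Au⁺/Au is the cathode and Fe²⁺/Fe the anode, E°cell = E°(Au⁺/Au) − E°(Fe²⁺/Fe).
So E°(Fe²⁺/Fe) = E°(Au⁺/Au) − E°cell = (+1.69) − (+2.130) = -0.44 V.

-0.44 V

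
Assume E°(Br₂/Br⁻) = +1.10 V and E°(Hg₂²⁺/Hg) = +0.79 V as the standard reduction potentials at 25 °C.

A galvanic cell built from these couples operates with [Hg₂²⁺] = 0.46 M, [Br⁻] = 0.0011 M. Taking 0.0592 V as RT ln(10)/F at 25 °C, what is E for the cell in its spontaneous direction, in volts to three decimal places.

Br₂/Br⁻ is the cathode (higher E°), Hg₂²⁺/Hg the anode: E°cell = +1.10 − (+0.79) = +0.31 V, n = 2.
Overall: Br₂(l) + 2 Hg(l) → 2 Br⁻(aq) + Hg₂²⁺(aq)
Q = [Br⁻]^2·[Hg₂²⁺]; log Q = -6.254.
E = E° − (0.0592/n) log Q = +0.31 − (0.0592/2)(-6.254) = +0.495 V.

+0.495 V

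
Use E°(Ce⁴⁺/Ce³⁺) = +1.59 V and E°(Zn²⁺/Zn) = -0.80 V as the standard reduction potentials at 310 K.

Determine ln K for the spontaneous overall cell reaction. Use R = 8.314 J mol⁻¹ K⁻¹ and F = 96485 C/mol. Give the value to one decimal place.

178.9

Cathode: Ce⁴⁺/Ce³⁺; anode: Zn²⁺/Zn. E°cell = (+1.59) − (-0.80) = +2.39 V, with n = 2.
ΔG° = −nFE° = −RT ln K, so ln K = nFE°/(RT) = (2)(96485)(+2.39) / ((8.314)(310)) = 178.944.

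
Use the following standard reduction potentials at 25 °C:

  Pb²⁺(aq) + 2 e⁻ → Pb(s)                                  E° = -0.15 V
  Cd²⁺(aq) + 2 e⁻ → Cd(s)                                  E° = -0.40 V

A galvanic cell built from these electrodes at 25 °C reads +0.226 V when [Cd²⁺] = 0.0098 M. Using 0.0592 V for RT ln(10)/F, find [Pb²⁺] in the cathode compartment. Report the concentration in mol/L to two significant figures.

Pb²⁺/Pb is the cathode, Cd²⁺/Cd the anode: E°cell = +0.25 V, n = 2.
Overall reaction: Pb²⁺(aq) + Cd(s) → Pb(s) + Cd²⁺(aq); Q = [Cd²⁺]^1/[Pb²⁺]^1.
From E = E° − (0.0592/n) log Q: log Q = (E° − E)·n/0.0592 = (+0.25 − (+0.226))·2/0.0592 = 0.8108.
So 1·log[Pb²⁺] = 1·log(0.0098) − log Q = -2.0088 − (0.8108) = -2.8196; [Pb²⁺] = 10^(-2.8196) ≈ 0.0015 M.

0.0015 M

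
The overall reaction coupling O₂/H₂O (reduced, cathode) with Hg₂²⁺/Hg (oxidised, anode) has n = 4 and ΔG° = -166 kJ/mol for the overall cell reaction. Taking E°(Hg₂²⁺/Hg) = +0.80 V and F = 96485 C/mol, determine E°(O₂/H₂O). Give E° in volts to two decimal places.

+1.23 V

E°cell = −ΔG°/(nF) = −(-166×10³)/((4)(96485)) = +0.430 V.
Since O₂/H₂O is the cathode and Hg₂²⁺/Hg the anode, E°cell = E°(O₂/H₂O) − E°(Hg₂²⁺/Hg).
So E°(O₂/H₂O) = E°cell + E°(Hg₂²⁺/Hg) = +0.430 + (+0.80) = +1.23 V.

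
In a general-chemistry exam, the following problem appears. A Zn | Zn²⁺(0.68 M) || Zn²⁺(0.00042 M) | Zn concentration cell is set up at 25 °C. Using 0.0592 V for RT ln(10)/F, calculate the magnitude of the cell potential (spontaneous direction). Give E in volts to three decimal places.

For a concentration cell E°cell = 0. The 0.68 M side is the cathode (reduction is favoured where [Zn²⁺] is higher).
With n = 2, E = −(0.0592/2) log([Zn²⁺]ₐₙ/[Zn²⁺]꜀ₐₜ) = −(0.0592/2) log(0.00042/0.68) = −(0.0592/2)(-3.209) = +0.095 V.

+0.095 V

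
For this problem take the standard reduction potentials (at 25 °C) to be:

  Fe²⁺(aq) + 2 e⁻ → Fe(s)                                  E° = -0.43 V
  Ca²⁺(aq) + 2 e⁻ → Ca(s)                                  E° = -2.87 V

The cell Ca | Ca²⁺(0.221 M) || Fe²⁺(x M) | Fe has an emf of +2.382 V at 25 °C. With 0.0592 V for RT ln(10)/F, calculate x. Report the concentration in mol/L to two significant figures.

Fe²⁺/Fe is the cathode, Ca²⁺/Ca the anode: E°cell = +2.44 V, n = 2.
Overall reaction: Fe²⁺(aq) + Ca(s) → Fe(s) + Ca²⁺(aq); Q = [Ca²⁺]^1/[Fe²⁺]^1.
From E = E° − (0.0592/n) log Q: log Q = (E° − E)·n/0.0592 = (+2.44 − (+2.382))·2/0.0592 = 1.9595.
So 1·log[Fe²⁺] = 1·log(0.221) − log Q = -0.6556 − (1.9595) = -2.6151; [Fe²⁺] = 10^(-2.6151) ≈ 0.0024 M.

0.0024 M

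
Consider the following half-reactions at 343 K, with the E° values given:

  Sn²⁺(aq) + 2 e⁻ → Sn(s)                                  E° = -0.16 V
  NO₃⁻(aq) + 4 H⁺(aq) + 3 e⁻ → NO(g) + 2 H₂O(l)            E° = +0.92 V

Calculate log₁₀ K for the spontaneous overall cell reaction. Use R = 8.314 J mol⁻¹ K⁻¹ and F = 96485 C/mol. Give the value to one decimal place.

Cathode: NO₃⁻/NO; anode: Sn²⁺/Sn. E°cell = (+0.92) − (-0.16) = +1.08 V, with n = 6.
ΔG° = −nFE° = −RT ln K, so ln K = nFE°/(RT) = (6)(96485)(+1.08) / ((8.314)(343)) = 219.245.
log₁₀ K = 219.245 / ln 10 = 95.2.

95.2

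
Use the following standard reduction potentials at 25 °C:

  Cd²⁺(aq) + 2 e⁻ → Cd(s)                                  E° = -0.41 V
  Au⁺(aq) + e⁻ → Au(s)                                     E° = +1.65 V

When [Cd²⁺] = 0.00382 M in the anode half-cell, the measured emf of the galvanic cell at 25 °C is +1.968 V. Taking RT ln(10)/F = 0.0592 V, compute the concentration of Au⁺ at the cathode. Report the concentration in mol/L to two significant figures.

0.0017 M

Au⁺/Au is the cathode, Cd²⁺/Cd the anode: E°cell = +2.06 V, n = 2.
Overall reaction: 2 Au⁺(aq) + Cd(s) → 2 Au(s) + Cd²⁺(aq); Q = [Cd²⁺]^1/[Au⁺]^2.
From E = E° − (0.0592/n) log Q: log Q = (E° − E)·n/0.0592 = (+2.06 − (+1.968))·2/0.0592 = 3.1081.
So 2·log[Au⁺] = 1·log(0.00382) − log Q = -2.4179 − (3.1081) = -5.5260; log[Au⁺] = -5.5260 / 2 = -2.7630; [Au⁺] = 10^(-2.7630) ≈ 0.0017 M.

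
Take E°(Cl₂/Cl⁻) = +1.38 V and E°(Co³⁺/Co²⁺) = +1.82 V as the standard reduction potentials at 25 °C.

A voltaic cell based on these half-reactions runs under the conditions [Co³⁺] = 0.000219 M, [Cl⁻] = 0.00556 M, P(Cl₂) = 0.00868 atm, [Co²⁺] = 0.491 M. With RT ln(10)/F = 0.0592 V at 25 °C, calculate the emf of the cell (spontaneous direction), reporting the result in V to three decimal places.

Co³⁺/Co²⁺ is the cathode (higher E°), Cl₂/Cl⁻ the anode: E°cell = +1.82 − (+1.38) = +0.44 V, n = 2.
Overall: 2 Co³⁺(aq) + 2 Cl⁻(aq) → 2 Co²⁺(aq) + Cl₂(g)
Q = [Co²⁺]^2·P(Cl₂) / ([Co³⁺]^2·[Cl⁻]^2); log Q = 9.150.
E = E° − (0.0592/n) log Q = +0.44 − (0.0592/2)(9.150) = +0.169 V.

+0.169 V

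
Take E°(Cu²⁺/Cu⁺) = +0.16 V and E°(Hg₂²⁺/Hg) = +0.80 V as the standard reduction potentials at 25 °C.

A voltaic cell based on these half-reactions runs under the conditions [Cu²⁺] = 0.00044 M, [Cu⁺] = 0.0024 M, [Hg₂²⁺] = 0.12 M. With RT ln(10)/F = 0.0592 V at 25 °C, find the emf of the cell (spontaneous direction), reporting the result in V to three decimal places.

Hg₂²⁺/Hg is the cathode (higher E°), Cu²⁺/Cu⁺ the anode: E°cell = +0.80 − (+0.16) = +0.64 V, n = 2.
Overall: Hg₂²⁺(aq) + 2 Cu⁺(aq) → 2 Hg(l) + 2 Cu²⁺(aq)
Q = [Cu²⁺]^2 / ([Hg₂²⁺]·[Cu⁺]^2); log Q = -0.553.
E = E° − (0.0592/n) log Q = +0.64 − (0.0592/2)(-0.553) = +0.656 V.

+0.656 V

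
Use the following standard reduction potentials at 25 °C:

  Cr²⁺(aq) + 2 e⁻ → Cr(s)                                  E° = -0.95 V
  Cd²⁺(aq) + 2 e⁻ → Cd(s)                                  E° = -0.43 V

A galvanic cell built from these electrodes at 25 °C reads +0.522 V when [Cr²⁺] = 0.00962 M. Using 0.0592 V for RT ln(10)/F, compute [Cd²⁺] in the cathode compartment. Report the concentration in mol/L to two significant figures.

0.011 M

Cd²⁺/Cd is the cathode, Cr²⁺/Cr the anode: E°cell = +0.52 V, n = 2.
Overall reaction: Cd²⁺(aq) + Cr(s) → Cd(s) + Cr²⁺(aq); Q = [Cr²⁺]^1/[Cd²⁺]^1.
From E = E° − (0.0592/n) log Q: log Q = (E° − E)·n/0.0592 = (+0.52 − (+0.522))·2/0.0592 = -0.0676.
So 1·log[Cd²⁺] = 1·log(0.00962) − log Q = -2.0168 − (-0.0676) = -1.9492; [Cd²⁺] = 10^(-1.9492) ≈ 0.011 M.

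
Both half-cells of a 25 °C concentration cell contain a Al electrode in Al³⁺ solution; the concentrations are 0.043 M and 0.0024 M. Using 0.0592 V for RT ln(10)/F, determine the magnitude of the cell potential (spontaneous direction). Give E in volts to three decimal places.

+0.025 V

For a concentration cell E°cell = 0. The 0.043 M side is the cathode (reduction is favoured where [Al³⁺] is higher).
With n = 3, E = −(0.0592/3) log([Al³⁺]ₐₙ/[Al³⁺]꜀ₐₜ) = −(0.0592/3) log(0.0024/0.043) = −(0.0592/3)(-1.253) = +0.025 V.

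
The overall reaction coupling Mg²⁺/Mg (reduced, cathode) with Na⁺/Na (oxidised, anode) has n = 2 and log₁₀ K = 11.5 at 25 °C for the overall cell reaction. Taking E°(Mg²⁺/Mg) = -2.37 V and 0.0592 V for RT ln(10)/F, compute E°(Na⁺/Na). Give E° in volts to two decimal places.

-2.71 V

E°cell = (0.0592/n)·log K = (0.0592/2)(11.5) = +0.340 V.
Since Mg²⁺/Mg is the cathode and Na⁺/Na the anode, E°cell = E°(Mg²⁺/Mg) − E°(Na⁺/Na).
So E°(Na⁺/Na) = E°(Mg²⁺/Mg) − E°cell = (-2.37) − (+0.340) = -2.71 V.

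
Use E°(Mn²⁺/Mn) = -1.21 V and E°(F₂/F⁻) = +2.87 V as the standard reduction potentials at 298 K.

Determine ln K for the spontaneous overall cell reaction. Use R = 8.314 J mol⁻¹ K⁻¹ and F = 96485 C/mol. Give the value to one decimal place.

317.8

Cathode: F₂/F⁻; anode: Mn²⁺/Mn. E°cell = (+2.87) − (-1.21) = +4.08 V, with n = 2.
ΔG° = −nFE° = −RT ln K, so ln K = nFE°/(RT) = (2)(96485)(+4.08) / ((8.314)(298)) = 317.778.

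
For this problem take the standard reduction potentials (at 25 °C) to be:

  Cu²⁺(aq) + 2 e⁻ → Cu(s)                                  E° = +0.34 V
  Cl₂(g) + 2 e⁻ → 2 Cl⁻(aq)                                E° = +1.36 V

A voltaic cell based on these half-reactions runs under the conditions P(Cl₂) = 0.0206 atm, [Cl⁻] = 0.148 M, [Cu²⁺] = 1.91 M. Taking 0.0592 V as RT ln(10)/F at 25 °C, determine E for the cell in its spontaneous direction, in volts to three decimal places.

Cl₂/Cl⁻ is the cathode (higher E°), Cu²⁺/Cu the anode: E°cell = +1.36 − (+0.34) = +1.02 V, n = 2.
Overall: Cl₂(g) + Cu(s) → 2 Cl⁻(aq) + Cu²⁺(aq)
Q = [Cl⁻]^2·[Cu²⁺] / (P(Cl₂)); log Q = 0.308.
E = E° − (0.0592/n) log Q = +1.02 − (0.0592/2)(0.308) = +1.011 V.

+1.011 V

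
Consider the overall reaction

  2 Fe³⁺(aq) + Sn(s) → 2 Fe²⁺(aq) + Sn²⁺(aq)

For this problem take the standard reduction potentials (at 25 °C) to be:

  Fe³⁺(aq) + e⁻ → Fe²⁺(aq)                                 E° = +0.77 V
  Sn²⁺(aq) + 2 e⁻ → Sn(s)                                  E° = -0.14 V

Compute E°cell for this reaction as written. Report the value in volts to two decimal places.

+0.91 V

The Fe³⁺/Fe²⁺ couple has the higher reduction potential, so it is the cathode; Sn²⁺/Sn is oxidised at the anode.
E°cell = E°(cathode) − E°(anode) = (+0.77) − (-0.14) = +0.91 V.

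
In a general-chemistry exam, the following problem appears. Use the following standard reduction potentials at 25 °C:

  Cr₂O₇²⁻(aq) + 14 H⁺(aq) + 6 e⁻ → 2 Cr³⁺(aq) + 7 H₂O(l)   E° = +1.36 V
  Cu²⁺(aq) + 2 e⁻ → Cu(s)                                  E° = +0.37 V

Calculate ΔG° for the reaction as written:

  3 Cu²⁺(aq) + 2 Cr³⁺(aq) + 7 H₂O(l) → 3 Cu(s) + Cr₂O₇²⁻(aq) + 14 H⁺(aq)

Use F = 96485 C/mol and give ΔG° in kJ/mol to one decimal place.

As written, Cu²⁺/Cu is reduced (cathode) and Cr₂O₇²⁻/Cr³⁺ is oxidised (anode), so E°cell = (+0.37) − (+1.36) = -0.99 V.
Balancing electrons gives n = 6.
ΔG° = −nFE° = −(6)(96485)(-0.99) = 573,121 J = +573.1 kJ/mol.

+573.1 kJ/mol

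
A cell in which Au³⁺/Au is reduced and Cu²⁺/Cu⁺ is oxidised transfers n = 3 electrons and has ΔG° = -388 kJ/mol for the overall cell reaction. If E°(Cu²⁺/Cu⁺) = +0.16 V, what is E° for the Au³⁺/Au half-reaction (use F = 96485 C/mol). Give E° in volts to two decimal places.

+1.50 V

E°cell = −ΔG°/(nF) = −(-388×10³)/((3)(96485)) = +1.340 V.
Since Au³⁺/Au is the cathode and Cu²⁺/Cu⁺ the anode, E°cell = E°(Au³⁺/Au) − E°(Cu²⁺/Cu⁺).
So E°(Au³⁺/Au) = E°cell + E°(Cu²⁺/Cu⁺) = +1.340 + (+0.16) = +1.50 V.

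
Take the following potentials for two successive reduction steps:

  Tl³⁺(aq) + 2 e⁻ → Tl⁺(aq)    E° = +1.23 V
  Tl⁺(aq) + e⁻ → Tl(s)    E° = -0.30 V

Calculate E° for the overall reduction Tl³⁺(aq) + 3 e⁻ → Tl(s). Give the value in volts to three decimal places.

Adding the free-energy changes (−nFE°) of the two steps gives −n₃FE°₃ = −n₁FE°₁ − n₂FE°₂.
E°₃ = (2×+1.23 + 1×-0.30) / 3 = (+2.160) / 3 = +0.720 V.
Simply averaging or adding the two E° values would be wrong; the electron-weighted sum is required.

+0.720 V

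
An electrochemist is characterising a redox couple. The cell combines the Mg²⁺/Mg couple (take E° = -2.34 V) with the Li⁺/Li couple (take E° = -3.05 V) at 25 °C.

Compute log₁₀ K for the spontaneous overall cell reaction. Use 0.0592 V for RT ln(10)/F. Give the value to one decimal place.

Cathode: Mg²⁺/Mg; anode: Li⁺/Li. E°cell = +0.71 V, n = 2.
log K = nE°cell / 0.0592 = (2)(+0.71) / 0.0592 = 24.0.

24.0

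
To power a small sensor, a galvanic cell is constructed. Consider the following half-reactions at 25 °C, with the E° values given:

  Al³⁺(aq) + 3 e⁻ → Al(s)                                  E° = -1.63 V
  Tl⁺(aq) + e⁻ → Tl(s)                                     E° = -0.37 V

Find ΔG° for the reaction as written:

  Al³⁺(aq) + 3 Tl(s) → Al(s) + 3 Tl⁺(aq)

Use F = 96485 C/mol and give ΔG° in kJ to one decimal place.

As written, Al³⁺/Al is reduced (cathode) and Tl⁺/Tl is oxidised (anode), so E°cell = (-1.63) − (-0.37) = -1.26 V.
Balancing electrons gives n = 3.
ΔG° = −nFE° = −(3)(96485)(-1.26) = 364,713 J = +364.7 kJ.

+364.7 kJ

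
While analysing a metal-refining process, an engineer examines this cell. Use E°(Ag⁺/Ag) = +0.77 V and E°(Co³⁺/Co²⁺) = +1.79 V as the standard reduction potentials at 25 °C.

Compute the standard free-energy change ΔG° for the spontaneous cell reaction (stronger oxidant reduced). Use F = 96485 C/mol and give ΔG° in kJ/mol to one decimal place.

Co³⁺/Co²⁺ (E° = +1.79 V) is the cathode; Ag⁺/Ag (E° = +0.77 V) is the anode, so E°cell = +1.02 V.
Balancing electrons gives n = 1 (lcm of 1 and 1).
ΔG° = −nFE° = −(1)(96485)(+1.02) = -98,415 J = -98.4 kJ/mol.

-98.4 kJ/mol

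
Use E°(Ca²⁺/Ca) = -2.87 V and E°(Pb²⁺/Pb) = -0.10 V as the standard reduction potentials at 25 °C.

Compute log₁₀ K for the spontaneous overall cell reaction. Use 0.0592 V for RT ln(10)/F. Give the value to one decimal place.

93.6

Cathode: Pb²⁺/Pb; anode: Ca²⁺/Ca. E°cell = +2.77 V, n = 2.
log K = nE°cell / 0.0592 = (2)(+2.77) / 0.0592 = 93.6.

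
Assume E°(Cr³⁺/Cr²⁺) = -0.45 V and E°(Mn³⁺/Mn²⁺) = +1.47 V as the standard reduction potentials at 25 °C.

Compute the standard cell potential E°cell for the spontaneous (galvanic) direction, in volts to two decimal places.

The Mn³⁺/Mn²⁺ couple has the higher reduction potential, so it is the cathode; Cr³⁺/Cr²⁺ is oxidised at the anode.
E°cell = E°(cathode) − E°(anode) = (+1.47) − (-0.45) = +1.92 V.

+1.92 V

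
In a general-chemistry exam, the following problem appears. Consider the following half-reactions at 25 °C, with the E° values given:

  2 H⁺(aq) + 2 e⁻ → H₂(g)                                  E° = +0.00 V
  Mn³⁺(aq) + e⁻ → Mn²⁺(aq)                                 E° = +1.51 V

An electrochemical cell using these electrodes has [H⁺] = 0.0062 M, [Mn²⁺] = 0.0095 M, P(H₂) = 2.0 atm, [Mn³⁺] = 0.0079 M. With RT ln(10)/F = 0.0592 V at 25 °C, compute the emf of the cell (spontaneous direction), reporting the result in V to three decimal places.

Mn³⁺/Mn²⁺ is the cathode (higher E°), H⁺/H₂ the anode: E°cell = +1.51 − (+0.00) = +1.51 V, n = 2.
Overall: 2 Mn³⁺(aq) + H₂(g) → 2 Mn²⁺(aq) + 2 H⁺(aq)
Q = [Mn²⁺]^2·[H⁺]^2 / ([Mn³⁺]^2·P(H₂)); log Q = -4.556.
E = E° − (0.0592/n) log Q = +1.51 − (0.0592/2)(-4.556) = +1.645 V.

+1.645 V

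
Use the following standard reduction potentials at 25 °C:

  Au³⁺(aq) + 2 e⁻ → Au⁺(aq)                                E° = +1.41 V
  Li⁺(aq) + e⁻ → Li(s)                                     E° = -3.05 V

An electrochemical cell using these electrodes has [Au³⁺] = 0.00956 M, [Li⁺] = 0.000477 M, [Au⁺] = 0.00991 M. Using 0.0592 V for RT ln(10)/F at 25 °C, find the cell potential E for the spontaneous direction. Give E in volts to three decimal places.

Au³⁺/Au⁺ is the cathode (higher E°), Li⁺/Li the anode: E°cell = +1.41 − (-3.05) = +4.46 V, n = 2.
Overall: Au³⁺(aq) + 2 Li(s) → Au⁺(aq) + 2 Li⁺(aq)
Q = [Au⁺]·[Li⁺]^2 / ([Au³⁺]); log Q = -6.627.
E = E° − (0.0592/n) log Q = +4.46 − (0.0592/2)(-6.627) = +4.656 V.

+4.656 V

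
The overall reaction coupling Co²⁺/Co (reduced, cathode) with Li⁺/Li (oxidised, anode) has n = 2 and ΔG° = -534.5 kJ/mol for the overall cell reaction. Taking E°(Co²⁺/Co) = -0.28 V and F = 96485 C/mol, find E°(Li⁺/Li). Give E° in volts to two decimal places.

-3.05 V

E°cell = −ΔG°/(nF) = −(-534.5×10³)/((2)(96485)) = +2.770 V.
Since Co²⁺/Co is the cathode and Li⁺/Li the anode, E°cell = E°(Co²⁺/Co) − E°(Li⁺/Li).
So E°(Li⁺/Li) = E°(Co²⁺/Co) − E°cell = (-0.28) − (+2.770) = -3.05 V.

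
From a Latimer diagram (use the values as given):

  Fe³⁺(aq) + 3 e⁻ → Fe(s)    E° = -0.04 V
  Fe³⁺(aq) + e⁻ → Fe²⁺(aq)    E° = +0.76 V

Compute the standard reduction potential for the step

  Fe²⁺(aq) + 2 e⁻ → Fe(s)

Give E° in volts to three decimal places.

-0.440 V

Sequential free energies add, so n₃E°₃ = n₁E°₁ + n₂E°₂.
With n₃ = 3, and the known step contributing 1×(+0.76) V, the unknown satisfies 2·E° = 3×(-0.04) − 1×(+0.76) = -0.880.
E° = -0.880 / 2 = -0.440 V.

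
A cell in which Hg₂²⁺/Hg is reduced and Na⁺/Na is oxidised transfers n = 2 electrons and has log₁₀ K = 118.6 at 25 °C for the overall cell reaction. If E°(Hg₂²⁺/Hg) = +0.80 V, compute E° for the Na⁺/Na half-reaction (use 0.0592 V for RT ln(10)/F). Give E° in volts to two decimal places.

E°cell = (0.0592/n)·log K = (0.0592/2)(118.6) = +3.511 V.
Since Hg₂²⁺/Hg is the cathode and Na⁺/Na the anode, E°cell = E°(Hg₂²⁺/Hg) − E°(Na⁺/Na).
So E°(Na⁺/Na) = E°(Hg₂²⁺/Hg) − E°cell = (+0.80) − (+3.511) = -2.71 V.

-2.71 V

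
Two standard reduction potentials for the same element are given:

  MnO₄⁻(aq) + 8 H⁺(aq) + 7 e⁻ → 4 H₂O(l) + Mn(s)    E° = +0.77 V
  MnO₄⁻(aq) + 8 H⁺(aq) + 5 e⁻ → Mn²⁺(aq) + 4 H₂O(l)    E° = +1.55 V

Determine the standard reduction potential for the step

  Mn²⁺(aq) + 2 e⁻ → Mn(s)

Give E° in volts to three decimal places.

Sequential free energies add, so n₃E°₃ = n₁E°₁ + n₂E°₂.
With n₃ = 7, and the known step contributing 5×(+1.55) V, the unknown satisfies 2·E° = 7×(+0.77) − 5×(+1.55) = -2.360.
E° = -2.360 / 2 = -1.180 V.

-1.180 V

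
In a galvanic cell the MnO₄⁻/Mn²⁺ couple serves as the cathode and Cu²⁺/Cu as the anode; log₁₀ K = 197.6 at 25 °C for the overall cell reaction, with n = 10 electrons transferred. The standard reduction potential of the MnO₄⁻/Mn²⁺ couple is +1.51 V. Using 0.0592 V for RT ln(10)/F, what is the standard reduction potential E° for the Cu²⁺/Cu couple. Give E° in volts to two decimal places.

E°cell = (0.0592/n)·log K = (0.0592/10)(197.6) = +1.170 V.
Since MnO₄⁻/Mn²⁺ is the cathode and Cu²⁺/Cu the anode, E°cell = E°(MnO₄⁻/Mn²⁺) − E°(Cu²⁺/Cu).
So E°(Cu²⁺/Cu) = E°(MnO₄⁻/Mn²⁺) − E°cell = (+1.51) − (+1.170) = +0.34 V.

+0.34 V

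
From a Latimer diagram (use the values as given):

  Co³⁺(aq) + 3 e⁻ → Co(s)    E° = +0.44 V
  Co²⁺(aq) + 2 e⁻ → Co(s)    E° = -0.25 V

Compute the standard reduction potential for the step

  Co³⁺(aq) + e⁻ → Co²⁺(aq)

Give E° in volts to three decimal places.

+1.820 V

Sequential free energies add, so n₃E°₃ = n₁E°₁ + n₂E°₂.
With n₃ = 3, and the known step contributing 2×(-0.25) V, the unknown satisfies 1·E° = 3×(+0.44) − 2×(-0.25) = +1.820.
E° = +1.820 / 1 = +1.820 V.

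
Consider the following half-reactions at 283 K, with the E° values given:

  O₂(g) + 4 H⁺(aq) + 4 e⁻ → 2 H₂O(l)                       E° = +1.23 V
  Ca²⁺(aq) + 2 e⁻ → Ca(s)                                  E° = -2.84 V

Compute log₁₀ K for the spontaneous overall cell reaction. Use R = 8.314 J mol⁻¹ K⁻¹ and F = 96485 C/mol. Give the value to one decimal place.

Cathode: O₂/H₂O; anode: Ca²⁺/Ca. E°cell = (+1.23) − (-2.84) = +4.07 V, with n = 4.
ΔG° = −nFE° = −RT ln K, so ln K = nFE°/(RT) = (4)(96485)(+4.07) / ((8.314)(283)) = 667.602.
log₁₀ K = 667.602 / ln 10 = 289.9.

289.9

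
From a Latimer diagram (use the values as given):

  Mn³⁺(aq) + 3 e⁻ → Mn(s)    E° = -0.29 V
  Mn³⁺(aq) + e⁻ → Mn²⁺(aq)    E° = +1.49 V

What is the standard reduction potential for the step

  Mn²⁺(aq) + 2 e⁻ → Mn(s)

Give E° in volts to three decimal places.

Sequential free energies add, so n₃E°₃ = n₁E°₁ + n₂E°₂.
With n₃ = 3, and the known step contributing 1×(+1.49) V, the unknown satisfies 2·E° = 3×(-0.29) − 1×(+1.49) = -2.360.
E° = -2.360 / 2 = -1.180 V.

-1.180 V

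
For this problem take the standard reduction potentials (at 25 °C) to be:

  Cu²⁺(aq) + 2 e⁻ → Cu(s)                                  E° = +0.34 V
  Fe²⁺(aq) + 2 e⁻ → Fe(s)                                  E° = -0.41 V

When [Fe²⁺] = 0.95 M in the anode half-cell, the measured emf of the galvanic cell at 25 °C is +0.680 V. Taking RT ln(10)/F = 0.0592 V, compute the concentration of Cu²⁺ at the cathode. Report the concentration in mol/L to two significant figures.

Cu²⁺/Cu is the cathode, Fe²⁺/Fe the anode: E°cell = +0.75 V, n = 2.
Overall reaction: Cu²⁺(aq) + Fe(s) → Cu(s) + Fe²⁺(aq); Q = [Fe²⁺]^1/[Cu²⁺]^1.
From E = E° − (0.0592/n) log Q: log Q = (E° − E)·n/0.0592 = (+0.75 − (+0.680))·2/0.0592 = 2.3649.
So 1·log[Cu²⁺] = 1·log(0.95) − log Q = -0.0223 − (2.3649) = -2.3872; [Cu²⁺] = 10^(-2.3872) ≈ 0.0041 M.

0.0041 M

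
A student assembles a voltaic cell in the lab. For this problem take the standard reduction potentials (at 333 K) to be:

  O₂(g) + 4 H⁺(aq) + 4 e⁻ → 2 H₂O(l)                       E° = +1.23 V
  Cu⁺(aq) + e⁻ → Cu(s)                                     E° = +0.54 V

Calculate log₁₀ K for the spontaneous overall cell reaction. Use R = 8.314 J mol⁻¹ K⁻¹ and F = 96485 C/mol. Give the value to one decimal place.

Cathode: O₂/H₂O; anode: Cu⁺/Cu. E°cell = (+1.23) − (+0.54) = +0.69 V, with n = 4.
ΔG° = −nFE° = −RT ln K, so ln K = nFE°/(RT) = (4)(96485)(+0.69) / ((8.314)(333)) = 96.187.
log₁₀ K = 96.187 / ln 10 = 41.8.

41.8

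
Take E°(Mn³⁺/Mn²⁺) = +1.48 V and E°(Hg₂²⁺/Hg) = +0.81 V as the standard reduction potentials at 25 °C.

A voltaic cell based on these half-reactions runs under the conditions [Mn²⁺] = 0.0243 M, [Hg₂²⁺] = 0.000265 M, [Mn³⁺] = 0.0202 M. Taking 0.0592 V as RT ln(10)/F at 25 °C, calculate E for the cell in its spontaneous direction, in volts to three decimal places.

+0.771 V

Mn³⁺/Mn²⁺ is the cathode (higher E°), Hg₂²⁺/Hg the anode: E°cell = +1.48 − (+0.81) = +0.67 V, n = 2.
Overall: 2 Mn³⁺(aq) + 2 Hg(l) → 2 Mn²⁺(aq) + Hg₂²⁺(aq)
Q = [Mn²⁺]^2·[Hg₂²⁺] / ([Mn³⁺]^2); log Q = -3.416.
E = E° − (0.0592/n) log Q = +0.67 − (0.0592/2)(-3.416) = +0.771 V.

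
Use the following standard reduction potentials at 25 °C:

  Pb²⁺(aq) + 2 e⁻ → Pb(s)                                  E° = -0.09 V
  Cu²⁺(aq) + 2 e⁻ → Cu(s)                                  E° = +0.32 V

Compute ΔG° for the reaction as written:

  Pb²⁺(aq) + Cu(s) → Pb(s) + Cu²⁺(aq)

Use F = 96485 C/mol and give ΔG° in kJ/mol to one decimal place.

+79.1 kJ/mol

As written, Pb²⁺/Pb is reduced (cathode) and Cu²⁺/Cu is oxidised (anode), so E°cell = (-0.09) − (+0.32) = -0.41 V.
Balancing electrons gives n = 2.
ΔG° = −nFE° = −(2)(96485)(-0.41) = 79,118 J = +79.1 kJ/mol.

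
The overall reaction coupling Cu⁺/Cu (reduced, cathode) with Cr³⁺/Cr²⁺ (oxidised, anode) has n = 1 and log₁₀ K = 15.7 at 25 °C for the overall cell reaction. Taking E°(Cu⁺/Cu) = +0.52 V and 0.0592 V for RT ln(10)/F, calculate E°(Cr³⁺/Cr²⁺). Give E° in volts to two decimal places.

E°cell = (0.0592/n)·log K = (0.0592/1)(15.7) = +0.929 V.
Since Cu⁺/Cu is the cathode and Cr³⁺/Cr²⁺ the anode, E°cell = E°(Cu⁺/Cu) − E°(Cr³⁺/Cr²⁺).
So E°(Cr³⁺/Cr²⁺) = E°(Cu⁺/Cu) − E°cell = (+0.52) − (+0.929) = -0.41 V.

-0.41 V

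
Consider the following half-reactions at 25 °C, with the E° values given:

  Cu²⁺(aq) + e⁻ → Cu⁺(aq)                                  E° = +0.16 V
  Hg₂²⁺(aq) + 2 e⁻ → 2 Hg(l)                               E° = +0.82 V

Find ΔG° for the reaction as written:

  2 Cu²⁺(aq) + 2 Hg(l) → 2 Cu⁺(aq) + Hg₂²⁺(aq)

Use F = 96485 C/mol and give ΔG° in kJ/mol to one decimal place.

As written, Cu²⁺/Cu⁺ is reduced (cathode) and Hg₂²⁺/Hg is oxidised (anode), so E°cell = (+0.16) − (+0.82) = -0.66 V.
Balancing electrons gives n = 2.
ΔG° = −nFE° = −(2)(96485)(-0.66) = 127,360 J = +127.4 kJ/mol.

+127.4 kJ/mol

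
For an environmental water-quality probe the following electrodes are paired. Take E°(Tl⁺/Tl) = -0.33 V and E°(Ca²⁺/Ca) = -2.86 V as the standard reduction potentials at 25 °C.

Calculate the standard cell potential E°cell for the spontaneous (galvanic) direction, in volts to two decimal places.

+2.53 V

The Tl⁺/Tl couple has the higher reduction potential, so it is the cathode; Ca²⁺/Ca is oxidised at the anode.
E°cell = E°(cathode) − E°(anode) = (-0.33) − (-2.86) = +2.53 V.
Since E°cell > 0, the reaction is spontaneous under standard conditions.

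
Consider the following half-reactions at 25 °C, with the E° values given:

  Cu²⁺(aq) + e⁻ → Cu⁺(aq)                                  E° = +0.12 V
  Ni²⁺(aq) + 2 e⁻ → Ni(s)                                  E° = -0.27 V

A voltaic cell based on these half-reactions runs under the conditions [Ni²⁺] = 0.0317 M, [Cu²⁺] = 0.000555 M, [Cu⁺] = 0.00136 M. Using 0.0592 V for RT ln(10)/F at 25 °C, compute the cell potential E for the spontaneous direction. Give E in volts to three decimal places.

Cu²⁺/Cu⁺ is the cathode (higher E°), Ni²⁺/Ni the anode: E°cell = +0.12 − (-0.27) = +0.39 V, n = 2.
Overall: 2 Cu²⁺(aq) + Ni(s) → 2 Cu⁺(aq) + Ni²⁺(aq)
Q = [Cu⁺]^2·[Ni²⁺] / ([Cu²⁺]^2); log Q = -0.720.
E = E° − (0.0592/n) log Q = +0.39 − (0.0592/2)(-0.720) = +0.411 V.

+0.411 V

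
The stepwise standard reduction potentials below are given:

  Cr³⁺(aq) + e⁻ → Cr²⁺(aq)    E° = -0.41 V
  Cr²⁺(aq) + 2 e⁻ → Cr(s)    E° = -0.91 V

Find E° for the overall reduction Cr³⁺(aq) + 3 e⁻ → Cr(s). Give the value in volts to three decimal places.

Standard free energies of sequential steps add: ΔG°₃ = ΔG°₁ + ΔG°₂, so n₃E°₃ = n₁E°₁ + n₂E°₂.
E°₃ = (1×-0.41 + 2×-0.91) / 3 = (-2.230) / 3 = -0.743 V.
E° values themselves are not directly additive — weighting by electron count is essential.

-0.743 V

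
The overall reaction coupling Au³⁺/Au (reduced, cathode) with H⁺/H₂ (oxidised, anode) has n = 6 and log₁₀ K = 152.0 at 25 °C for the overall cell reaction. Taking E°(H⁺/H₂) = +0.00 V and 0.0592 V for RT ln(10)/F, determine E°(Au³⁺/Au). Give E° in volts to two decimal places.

+1.50 V

E°cell = (0.0592/n)·log K = (0.0592/6)(152.0) = +1.500 V.
Since Au³⁺/Au is the cathode and H⁺/H₂ the anode, E°cell = E°(Au³⁺/Au) − E°(H⁺/H₂).
So E°(Au³⁺/Au) = E°cell + E°(H⁺/H₂) = +1.500 + (+0.00) = +1.50 V.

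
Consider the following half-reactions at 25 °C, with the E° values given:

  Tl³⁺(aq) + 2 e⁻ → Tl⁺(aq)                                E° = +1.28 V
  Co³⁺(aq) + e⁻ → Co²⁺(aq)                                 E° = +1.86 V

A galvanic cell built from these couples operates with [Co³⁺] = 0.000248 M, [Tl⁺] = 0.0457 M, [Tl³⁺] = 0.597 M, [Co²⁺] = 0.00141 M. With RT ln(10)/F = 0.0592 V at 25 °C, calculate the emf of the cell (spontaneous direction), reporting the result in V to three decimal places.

Co³⁺/Co²⁺ is the cathode (higher E°), Tl³⁺/Tl⁺ the anode: E°cell = +1.86 − (+1.28) = +0.58 V, n = 2.
Overall: 2 Co³⁺(aq) + Tl⁺(aq) → 2 Co²⁺(aq) + Tl³⁺(aq)
Q = [Co²⁺]^2·[Tl³⁺] / ([Co³⁺]^2·[Tl⁺]); log Q = 2.626.
E = E° − (0.0592/n) log Q = +0.58 − (0.0592/2)(2.626) = +0.502 V.

+0.502 V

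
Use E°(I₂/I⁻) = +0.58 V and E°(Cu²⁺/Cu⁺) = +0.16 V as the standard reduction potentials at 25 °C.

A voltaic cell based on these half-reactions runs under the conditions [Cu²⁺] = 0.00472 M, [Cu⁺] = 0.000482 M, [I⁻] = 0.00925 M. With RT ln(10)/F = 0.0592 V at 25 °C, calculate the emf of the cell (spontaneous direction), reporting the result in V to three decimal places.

I₂/I⁻ is the cathode (higher E°), Cu²⁺/Cu⁺ the anode: E°cell = +0.58 − (+0.16) = +0.42 V, n = 2.
Overall: I₂(s) + 2 Cu⁺(aq) → 2 I⁻(aq) + 2 Cu²⁺(aq)
Q = [I⁻]^2·[Cu²⁺]^2 / ([Cu⁺]^2); log Q = -2.086.
E = E° − (0.0592/n) log Q = +0.42 − (0.0592/2)(-2.086) = +0.482 V.

+0.482 V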